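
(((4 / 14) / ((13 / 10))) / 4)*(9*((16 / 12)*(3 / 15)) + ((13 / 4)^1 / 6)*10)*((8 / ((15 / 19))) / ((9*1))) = 2546 / 5265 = 0.48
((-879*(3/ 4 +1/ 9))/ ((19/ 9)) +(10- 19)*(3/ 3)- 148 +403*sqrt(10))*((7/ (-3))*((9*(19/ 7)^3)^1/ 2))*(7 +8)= 636495345/ 392- 124387965*sqrt(10)/ 98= -2390055.58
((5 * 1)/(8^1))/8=5/64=0.08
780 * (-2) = -1560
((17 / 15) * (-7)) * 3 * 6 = -714 / 5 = -142.80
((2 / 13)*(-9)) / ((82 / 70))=-630 / 533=-1.18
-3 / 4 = -0.75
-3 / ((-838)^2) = -3 / 702244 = -0.00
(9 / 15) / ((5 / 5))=3 / 5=0.60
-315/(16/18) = -2835/8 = -354.38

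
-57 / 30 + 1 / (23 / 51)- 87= -86.68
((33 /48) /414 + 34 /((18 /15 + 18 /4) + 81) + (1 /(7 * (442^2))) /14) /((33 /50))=156075961175 /261568170864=0.60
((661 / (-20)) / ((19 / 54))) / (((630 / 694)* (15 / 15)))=-688101 / 6650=-103.47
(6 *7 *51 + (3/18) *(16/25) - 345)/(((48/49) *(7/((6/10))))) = 943481/6000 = 157.25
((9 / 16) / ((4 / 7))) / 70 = 9 / 640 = 0.01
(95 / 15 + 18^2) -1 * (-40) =1111 / 3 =370.33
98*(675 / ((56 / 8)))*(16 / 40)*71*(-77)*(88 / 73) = -1818542880 / 73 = -24911546.30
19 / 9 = 2.11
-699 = -699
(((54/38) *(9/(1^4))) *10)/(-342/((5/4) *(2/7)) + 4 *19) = -6075/41876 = -0.15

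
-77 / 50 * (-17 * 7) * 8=36652 / 25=1466.08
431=431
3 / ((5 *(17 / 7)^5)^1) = 50421 / 7099285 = 0.01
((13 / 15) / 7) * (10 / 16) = 0.08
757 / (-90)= -757 / 90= -8.41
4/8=1/2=0.50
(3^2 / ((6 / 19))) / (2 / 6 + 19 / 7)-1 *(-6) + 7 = 2861 / 128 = 22.35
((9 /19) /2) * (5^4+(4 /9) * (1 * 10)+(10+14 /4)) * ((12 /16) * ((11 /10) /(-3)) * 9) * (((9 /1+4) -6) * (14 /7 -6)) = 8020089 /760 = 10552.75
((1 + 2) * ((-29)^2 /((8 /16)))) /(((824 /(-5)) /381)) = -4806315 /412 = -11665.81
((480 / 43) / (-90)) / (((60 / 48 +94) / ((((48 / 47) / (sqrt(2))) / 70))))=-256 * sqrt(2) / 26950035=-0.00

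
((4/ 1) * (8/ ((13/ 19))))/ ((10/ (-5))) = -304/ 13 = -23.38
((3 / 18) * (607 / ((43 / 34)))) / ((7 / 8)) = 82552 / 903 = 91.42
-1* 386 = -386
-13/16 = -0.81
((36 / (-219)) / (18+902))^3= -27 / 4733169839000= -0.00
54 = 54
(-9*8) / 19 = -72 / 19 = -3.79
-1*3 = -3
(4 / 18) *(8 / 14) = 8 / 63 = 0.13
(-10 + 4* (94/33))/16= 23/264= 0.09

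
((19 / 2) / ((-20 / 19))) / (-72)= 361 / 2880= 0.13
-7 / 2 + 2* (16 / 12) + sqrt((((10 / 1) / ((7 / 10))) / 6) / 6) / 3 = -5 / 6 + 5* sqrt(7) / 63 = -0.62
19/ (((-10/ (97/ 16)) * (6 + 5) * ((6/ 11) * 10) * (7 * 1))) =-1843/ 67200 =-0.03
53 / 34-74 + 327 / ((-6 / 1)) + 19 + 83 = -424 / 17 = -24.94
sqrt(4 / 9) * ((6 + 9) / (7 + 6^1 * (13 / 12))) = 20 / 27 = 0.74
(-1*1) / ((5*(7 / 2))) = -2 / 35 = -0.06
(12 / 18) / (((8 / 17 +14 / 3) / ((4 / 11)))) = 68 / 1441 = 0.05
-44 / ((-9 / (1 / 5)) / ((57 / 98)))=418 / 735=0.57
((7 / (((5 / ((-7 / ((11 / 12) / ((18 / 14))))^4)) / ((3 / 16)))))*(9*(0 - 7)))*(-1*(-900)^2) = 1822425980256000 / 14641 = 124474146592.17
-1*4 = -4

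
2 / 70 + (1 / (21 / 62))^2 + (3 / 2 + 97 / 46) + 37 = 2502979 / 50715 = 49.35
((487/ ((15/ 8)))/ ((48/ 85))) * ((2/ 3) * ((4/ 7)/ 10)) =16558/ 945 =17.52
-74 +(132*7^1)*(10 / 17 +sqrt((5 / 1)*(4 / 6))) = 2156.51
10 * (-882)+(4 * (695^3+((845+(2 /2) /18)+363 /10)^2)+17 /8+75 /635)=2769070775005919 /2057400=1345907832.70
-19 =-19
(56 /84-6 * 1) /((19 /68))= -1088 /57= -19.09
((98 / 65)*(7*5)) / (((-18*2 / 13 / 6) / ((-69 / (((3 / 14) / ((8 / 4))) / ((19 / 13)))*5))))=20984740 / 39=538070.26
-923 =-923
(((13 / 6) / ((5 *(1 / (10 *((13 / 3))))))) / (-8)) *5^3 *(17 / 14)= -359125 / 1008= -356.27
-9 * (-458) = 4122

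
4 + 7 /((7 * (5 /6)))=26 /5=5.20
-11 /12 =-0.92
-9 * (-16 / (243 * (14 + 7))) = 16 / 567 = 0.03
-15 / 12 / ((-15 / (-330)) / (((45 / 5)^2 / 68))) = -4455 / 136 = -32.76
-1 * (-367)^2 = -134689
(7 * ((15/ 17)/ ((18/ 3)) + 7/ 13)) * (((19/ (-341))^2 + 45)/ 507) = 1849867621/ 4342979069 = 0.43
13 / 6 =2.17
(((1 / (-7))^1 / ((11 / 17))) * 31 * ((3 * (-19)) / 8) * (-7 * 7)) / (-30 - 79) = 210273 / 9592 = 21.92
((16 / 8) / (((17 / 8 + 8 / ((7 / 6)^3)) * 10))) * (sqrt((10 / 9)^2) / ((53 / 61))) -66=-618443942 / 9375435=-65.96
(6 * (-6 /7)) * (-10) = 360 /7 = 51.43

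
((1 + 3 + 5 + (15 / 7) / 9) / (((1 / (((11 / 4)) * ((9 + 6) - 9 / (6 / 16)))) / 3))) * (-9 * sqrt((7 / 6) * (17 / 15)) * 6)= 86427 * sqrt(1190) / 70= 42591.69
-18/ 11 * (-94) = 1692/ 11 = 153.82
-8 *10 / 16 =-5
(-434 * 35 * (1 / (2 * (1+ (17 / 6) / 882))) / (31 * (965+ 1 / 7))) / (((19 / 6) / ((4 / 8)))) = -0.04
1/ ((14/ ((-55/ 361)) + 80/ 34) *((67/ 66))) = -10285/ 934851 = -0.01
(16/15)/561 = 16/8415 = 0.00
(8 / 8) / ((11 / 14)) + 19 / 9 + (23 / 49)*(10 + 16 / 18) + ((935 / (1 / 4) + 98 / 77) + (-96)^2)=1283611 / 99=12965.77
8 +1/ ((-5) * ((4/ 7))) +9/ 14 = 1161/ 140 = 8.29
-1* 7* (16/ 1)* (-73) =8176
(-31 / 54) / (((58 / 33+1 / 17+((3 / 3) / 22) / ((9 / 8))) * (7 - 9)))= 5797 / 37500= 0.15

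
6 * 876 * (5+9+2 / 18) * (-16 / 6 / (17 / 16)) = -9493504 / 51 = -186147.14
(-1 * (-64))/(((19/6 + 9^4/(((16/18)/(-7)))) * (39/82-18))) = 41984/593937487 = 0.00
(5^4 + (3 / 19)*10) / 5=2381 / 19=125.32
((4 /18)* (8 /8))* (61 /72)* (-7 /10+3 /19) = -6283 /61560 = -0.10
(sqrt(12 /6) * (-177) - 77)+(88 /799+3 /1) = -177 * sqrt(2) - 59038 /799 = -324.21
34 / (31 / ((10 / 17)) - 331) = -340 / 2783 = -0.12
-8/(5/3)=-24/5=-4.80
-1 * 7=-7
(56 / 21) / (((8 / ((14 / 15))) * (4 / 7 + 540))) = 49 / 85140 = 0.00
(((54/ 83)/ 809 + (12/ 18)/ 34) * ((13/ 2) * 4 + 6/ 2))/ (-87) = -69901/ 10273491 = -0.01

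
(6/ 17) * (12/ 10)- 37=-3109/ 85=-36.58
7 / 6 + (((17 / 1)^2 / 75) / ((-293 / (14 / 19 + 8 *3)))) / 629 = 2402023 / 2059790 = 1.17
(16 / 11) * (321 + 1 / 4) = 5140 / 11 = 467.27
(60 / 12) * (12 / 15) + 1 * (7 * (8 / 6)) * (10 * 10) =2812 / 3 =937.33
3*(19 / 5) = 57 / 5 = 11.40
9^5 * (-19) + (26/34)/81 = -1544898974/1377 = -1121930.99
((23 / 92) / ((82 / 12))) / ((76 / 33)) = 99 / 6232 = 0.02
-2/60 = -1/30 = -0.03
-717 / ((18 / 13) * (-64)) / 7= 3107 / 2688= 1.16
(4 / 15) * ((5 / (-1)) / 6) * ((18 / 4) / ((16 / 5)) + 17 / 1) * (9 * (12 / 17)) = -1767 / 68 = -25.99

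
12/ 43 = 0.28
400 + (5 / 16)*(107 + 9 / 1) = 1745 / 4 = 436.25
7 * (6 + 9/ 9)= 49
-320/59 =-5.42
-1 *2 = -2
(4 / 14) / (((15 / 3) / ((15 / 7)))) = 6 / 49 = 0.12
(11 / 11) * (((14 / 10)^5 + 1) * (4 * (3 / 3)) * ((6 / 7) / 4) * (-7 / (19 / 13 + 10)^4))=-3415667112 / 1540263753125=-0.00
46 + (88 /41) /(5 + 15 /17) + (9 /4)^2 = 843409 /16400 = 51.43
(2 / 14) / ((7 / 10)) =10 / 49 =0.20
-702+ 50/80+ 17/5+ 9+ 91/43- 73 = -1306957/1720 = -759.86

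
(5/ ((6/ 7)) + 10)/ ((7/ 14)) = 95/ 3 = 31.67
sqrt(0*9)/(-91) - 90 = -90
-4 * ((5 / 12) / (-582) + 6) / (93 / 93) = -41899 / 1746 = -24.00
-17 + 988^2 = 976127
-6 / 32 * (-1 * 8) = 3 / 2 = 1.50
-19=-19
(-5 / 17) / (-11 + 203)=-5 / 3264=-0.00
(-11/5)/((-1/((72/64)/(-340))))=-99/13600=-0.01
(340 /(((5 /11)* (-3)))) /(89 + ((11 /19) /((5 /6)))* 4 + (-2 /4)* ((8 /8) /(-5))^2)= -710600 /261513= -2.72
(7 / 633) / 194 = 7 / 122802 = 0.00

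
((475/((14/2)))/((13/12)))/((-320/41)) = -11685/1456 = -8.03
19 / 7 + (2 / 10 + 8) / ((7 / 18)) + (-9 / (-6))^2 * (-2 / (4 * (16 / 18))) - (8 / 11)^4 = 104265531 / 4685120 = 22.25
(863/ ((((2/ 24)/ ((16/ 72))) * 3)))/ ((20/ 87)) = 50054/ 15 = 3336.93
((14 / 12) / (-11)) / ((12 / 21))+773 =204023 / 264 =772.81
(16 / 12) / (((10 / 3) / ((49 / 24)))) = 49 / 60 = 0.82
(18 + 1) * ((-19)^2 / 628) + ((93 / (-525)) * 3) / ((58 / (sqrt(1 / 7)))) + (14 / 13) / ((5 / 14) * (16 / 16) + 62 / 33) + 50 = 517842015 / 8433412 - 93 * sqrt(7) / 71050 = 61.40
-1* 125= -125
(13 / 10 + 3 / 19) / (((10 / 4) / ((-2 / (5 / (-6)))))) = 1.40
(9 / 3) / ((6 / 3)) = 3 / 2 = 1.50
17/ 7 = 2.43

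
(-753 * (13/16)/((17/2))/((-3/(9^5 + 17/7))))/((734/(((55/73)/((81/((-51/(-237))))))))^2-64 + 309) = 8670214374250/822924706428920543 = 0.00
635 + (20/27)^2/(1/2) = 463715/729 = 636.10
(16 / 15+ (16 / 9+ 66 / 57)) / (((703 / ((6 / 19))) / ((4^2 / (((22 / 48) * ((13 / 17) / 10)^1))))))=29785088 / 36290969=0.82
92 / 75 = 1.23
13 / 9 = 1.44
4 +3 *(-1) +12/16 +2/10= 39/20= 1.95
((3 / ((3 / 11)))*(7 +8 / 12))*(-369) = -31119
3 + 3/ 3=4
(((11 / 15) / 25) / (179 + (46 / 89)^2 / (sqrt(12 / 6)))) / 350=123539472529 / 263854750051331250-46092299 * sqrt(2) / 131927375025665625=0.00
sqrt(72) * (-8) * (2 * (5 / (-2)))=240 * sqrt(2)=339.41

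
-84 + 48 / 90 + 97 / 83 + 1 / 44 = -82.28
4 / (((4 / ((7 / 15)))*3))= 7 / 45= 0.16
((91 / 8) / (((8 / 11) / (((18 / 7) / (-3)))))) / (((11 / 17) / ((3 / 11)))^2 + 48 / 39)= -14505777 / 7422368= -1.95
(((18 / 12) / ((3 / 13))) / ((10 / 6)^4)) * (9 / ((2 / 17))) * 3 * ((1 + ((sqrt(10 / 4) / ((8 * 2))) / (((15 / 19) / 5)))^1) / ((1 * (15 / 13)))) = 13264641 * sqrt(10) / 400000 + 2094417 / 12500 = 272.42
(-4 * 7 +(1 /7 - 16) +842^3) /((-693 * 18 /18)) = -4178633509 /4851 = -861396.31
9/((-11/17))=-153/11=-13.91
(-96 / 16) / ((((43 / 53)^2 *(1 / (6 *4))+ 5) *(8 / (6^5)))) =-393170112 / 338929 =-1160.04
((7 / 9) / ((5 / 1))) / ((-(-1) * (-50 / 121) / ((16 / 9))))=-6776 / 10125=-0.67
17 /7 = 2.43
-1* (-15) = 15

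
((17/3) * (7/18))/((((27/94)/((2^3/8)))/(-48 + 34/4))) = -441847/1458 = -303.05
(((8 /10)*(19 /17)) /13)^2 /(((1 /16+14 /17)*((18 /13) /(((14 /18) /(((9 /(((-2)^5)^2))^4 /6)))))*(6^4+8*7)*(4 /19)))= 422326814275272704 /39862986400575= 10594.46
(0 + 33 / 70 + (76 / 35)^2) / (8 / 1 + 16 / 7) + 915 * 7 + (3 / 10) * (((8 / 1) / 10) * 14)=161503379 / 25200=6408.86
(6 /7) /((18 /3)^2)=0.02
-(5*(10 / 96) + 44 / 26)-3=-5.21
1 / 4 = 0.25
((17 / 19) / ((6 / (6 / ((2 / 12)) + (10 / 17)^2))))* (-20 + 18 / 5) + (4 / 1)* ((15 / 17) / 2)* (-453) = -4303814 / 4845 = -888.30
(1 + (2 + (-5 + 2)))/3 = 0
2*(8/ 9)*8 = 128/ 9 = 14.22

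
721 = 721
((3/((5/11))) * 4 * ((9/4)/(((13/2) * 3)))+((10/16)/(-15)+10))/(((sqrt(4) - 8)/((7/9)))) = -142009/84240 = -1.69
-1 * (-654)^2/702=-23762/39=-609.28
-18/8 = -9/4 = -2.25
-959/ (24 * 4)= -959/ 96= -9.99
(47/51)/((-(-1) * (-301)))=-0.00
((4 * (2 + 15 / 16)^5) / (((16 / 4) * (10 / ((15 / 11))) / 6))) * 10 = 10320525315 / 5767168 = 1789.53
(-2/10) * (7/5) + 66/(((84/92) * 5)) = 2481/175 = 14.18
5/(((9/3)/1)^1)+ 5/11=70/33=2.12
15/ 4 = 3.75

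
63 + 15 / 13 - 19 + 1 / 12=7057 / 156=45.24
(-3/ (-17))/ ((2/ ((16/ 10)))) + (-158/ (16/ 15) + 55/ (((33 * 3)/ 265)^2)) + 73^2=3377839081/ 605880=5575.10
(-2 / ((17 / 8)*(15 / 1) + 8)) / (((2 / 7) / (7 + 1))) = -448 / 319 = -1.40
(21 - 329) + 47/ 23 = -7037/ 23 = -305.96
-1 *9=-9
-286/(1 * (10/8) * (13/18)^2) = -28512/65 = -438.65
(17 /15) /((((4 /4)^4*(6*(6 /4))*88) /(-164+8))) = -221 /990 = -0.22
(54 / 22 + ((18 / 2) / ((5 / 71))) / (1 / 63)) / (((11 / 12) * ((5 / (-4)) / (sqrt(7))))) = -18596.51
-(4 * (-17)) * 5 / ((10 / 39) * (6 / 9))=1989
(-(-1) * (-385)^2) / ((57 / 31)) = 4594975 / 57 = 80613.60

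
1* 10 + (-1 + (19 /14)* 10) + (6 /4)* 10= 263 /7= 37.57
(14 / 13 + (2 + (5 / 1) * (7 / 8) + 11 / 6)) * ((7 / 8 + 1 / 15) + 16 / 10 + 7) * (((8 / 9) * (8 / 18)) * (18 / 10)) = 663413 / 10530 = 63.00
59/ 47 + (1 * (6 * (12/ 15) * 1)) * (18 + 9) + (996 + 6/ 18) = 794668/ 705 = 1127.19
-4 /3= -1.33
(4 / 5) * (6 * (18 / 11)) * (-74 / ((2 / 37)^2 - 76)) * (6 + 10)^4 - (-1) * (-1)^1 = 39835060621 / 79475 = 501227.56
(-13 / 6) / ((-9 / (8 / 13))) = 4 / 27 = 0.15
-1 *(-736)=736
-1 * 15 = -15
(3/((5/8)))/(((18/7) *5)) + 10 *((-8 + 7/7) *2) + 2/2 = -10397/75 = -138.63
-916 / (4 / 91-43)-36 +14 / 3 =-13042 / 1303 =-10.01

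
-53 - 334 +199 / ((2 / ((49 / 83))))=-54491 / 166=-328.26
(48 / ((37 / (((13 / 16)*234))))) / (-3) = -3042 / 37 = -82.22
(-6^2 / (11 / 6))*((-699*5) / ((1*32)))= 94365 / 44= 2144.66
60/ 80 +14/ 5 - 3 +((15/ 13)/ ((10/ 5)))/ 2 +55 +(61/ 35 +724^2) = 477052559/ 910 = 524233.58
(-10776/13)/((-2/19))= 102372/13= 7874.77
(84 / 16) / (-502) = -21 / 2008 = -0.01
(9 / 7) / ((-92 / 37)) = -333 / 644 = -0.52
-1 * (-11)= 11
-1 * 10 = -10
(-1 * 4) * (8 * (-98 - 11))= 3488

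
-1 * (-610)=610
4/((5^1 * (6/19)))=38/15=2.53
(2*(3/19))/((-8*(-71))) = 3/5396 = 0.00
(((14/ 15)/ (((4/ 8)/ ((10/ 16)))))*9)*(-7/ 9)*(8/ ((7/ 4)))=-112/ 3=-37.33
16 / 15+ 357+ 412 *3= 23911 / 15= 1594.07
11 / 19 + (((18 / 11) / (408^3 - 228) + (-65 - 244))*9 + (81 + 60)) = -6244285382933 / 2365778426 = -2639.42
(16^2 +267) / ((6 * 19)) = 523 / 114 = 4.59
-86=-86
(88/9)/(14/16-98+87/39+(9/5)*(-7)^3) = -45760/3333537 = -0.01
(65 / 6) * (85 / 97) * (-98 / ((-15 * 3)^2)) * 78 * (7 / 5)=-1970878 / 39285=-50.17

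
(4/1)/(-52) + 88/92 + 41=12522/299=41.88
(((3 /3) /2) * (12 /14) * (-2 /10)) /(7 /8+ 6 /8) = -24 /455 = -0.05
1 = 1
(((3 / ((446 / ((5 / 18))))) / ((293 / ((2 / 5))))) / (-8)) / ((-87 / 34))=17 / 136427832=0.00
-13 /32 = -0.41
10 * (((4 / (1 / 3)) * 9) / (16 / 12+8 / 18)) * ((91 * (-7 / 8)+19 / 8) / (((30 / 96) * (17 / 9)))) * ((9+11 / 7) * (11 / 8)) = -275043681 / 238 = -1155645.72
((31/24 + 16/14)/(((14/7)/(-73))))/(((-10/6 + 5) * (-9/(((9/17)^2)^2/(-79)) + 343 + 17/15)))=-53217/18755296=-0.00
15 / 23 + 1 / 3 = 68 / 69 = 0.99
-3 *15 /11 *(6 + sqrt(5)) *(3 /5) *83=-13446 /11 - 2241 *sqrt(5) /11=-1677.91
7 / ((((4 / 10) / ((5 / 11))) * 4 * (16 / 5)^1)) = 875 / 1408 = 0.62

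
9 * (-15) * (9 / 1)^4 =-885735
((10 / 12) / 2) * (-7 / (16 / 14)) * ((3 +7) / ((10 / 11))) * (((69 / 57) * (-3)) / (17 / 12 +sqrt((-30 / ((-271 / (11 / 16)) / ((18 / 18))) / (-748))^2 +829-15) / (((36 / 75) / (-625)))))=-17847805937500 * sqrt(17691342321889) / 27354777313401069641953-2862740097472640 / 27354777313401069641953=-0.00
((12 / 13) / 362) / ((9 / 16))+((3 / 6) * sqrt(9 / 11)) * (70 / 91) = 32 / 7059+15 * sqrt(11) / 143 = 0.35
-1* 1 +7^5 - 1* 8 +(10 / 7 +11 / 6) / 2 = 1411169 / 84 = 16799.63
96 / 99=32 / 33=0.97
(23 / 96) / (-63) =-23 / 6048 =-0.00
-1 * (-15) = 15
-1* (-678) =678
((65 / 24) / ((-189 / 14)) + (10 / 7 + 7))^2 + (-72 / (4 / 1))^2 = 391.70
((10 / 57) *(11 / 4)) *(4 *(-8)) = -880 / 57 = -15.44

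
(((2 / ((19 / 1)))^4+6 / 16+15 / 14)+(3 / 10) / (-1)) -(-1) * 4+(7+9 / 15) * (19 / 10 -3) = -586291779 / 182449400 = -3.21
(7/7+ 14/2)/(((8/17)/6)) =102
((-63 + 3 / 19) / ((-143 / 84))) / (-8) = -12537 / 2717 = -4.61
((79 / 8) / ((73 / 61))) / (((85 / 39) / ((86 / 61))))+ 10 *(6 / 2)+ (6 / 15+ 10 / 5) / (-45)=13136389 / 372300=35.28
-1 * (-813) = 813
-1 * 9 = -9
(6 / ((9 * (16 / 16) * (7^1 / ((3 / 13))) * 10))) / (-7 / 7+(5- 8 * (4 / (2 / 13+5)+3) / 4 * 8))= -67 / 1719900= -0.00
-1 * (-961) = 961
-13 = -13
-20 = -20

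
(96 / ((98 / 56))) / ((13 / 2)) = 768 / 91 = 8.44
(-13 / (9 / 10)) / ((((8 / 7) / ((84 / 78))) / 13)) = -3185 / 18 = -176.94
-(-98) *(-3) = -294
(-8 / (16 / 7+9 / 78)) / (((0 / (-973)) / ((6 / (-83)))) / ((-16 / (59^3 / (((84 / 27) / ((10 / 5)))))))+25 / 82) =-119392 / 10925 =-10.93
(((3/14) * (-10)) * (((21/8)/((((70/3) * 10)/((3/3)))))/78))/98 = -9/2853760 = -0.00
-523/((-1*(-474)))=-523/474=-1.10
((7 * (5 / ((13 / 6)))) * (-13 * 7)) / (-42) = 35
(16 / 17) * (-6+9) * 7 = 336 / 17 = 19.76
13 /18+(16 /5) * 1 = 353 /90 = 3.92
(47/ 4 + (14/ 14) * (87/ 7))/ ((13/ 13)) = 24.18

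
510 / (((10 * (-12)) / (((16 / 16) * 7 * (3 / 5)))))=-357 / 20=-17.85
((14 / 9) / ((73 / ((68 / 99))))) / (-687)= -952 / 44684541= -0.00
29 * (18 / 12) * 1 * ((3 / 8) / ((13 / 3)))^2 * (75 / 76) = 528525 / 1644032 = 0.32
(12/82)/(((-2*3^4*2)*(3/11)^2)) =-121/19926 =-0.01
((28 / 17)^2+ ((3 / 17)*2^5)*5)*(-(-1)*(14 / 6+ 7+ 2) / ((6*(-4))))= -2236 / 153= -14.61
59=59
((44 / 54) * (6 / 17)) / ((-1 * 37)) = -44 / 5661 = -0.01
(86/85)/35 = 86/2975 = 0.03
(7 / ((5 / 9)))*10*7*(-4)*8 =-28224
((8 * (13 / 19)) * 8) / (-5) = -832 / 95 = -8.76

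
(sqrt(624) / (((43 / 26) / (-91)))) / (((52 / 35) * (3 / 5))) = -31850 * sqrt(39) / 129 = -1541.89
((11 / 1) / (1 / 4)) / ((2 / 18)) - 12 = 384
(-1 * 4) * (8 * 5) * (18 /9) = -320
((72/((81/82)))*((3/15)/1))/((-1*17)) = -656/765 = -0.86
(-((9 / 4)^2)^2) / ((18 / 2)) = -729 / 256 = -2.85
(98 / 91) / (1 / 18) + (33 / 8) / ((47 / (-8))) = 11415 / 611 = 18.68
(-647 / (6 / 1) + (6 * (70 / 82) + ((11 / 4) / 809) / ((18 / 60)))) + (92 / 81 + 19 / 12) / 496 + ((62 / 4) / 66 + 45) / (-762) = -765162932031539 / 7446556193472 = -102.75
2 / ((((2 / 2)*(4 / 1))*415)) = 1 / 830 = 0.00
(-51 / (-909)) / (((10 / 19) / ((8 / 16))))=323 / 6060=0.05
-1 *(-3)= 3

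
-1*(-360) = 360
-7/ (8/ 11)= -77/ 8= -9.62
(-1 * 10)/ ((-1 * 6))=5/ 3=1.67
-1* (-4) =4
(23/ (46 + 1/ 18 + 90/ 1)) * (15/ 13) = 6210/ 31837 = 0.20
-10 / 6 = -5 / 3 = -1.67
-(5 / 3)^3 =-125 / 27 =-4.63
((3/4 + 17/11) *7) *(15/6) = 3535/88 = 40.17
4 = 4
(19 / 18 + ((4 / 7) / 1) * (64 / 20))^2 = 3301489 / 396900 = 8.32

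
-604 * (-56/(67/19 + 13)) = 321328/157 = 2046.68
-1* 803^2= -644809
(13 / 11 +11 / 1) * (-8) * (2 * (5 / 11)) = -10720 / 121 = -88.60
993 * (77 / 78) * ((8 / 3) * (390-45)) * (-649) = -7608888980 / 13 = -585299152.31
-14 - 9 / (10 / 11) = -239 / 10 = -23.90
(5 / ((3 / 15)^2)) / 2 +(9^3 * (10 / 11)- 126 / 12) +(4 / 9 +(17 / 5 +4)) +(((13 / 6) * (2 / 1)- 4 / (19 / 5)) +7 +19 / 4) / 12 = 108921077 / 150480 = 723.82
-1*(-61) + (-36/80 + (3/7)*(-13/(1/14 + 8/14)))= 3113/60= 51.88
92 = 92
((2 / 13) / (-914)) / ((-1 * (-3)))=-1 / 17823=-0.00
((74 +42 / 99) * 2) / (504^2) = 0.00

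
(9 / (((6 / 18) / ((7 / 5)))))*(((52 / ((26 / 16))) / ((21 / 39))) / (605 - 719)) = -1872 / 95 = -19.71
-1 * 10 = -10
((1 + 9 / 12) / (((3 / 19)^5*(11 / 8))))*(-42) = -485315404 / 891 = -544686.20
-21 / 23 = -0.91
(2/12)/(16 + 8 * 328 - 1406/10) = 5/74982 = 0.00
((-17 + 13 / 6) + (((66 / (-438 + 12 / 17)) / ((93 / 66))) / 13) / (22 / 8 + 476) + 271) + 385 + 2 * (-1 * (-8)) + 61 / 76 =15938339973663 / 24223532060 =657.97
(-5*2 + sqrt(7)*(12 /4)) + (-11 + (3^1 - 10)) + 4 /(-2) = -30 + 3*sqrt(7) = -22.06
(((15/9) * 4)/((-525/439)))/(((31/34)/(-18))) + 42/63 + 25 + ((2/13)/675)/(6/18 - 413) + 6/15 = 53480884838/392894775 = 136.12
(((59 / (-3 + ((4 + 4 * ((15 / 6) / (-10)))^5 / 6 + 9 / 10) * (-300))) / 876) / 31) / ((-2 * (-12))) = -59 / 8096615712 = -0.00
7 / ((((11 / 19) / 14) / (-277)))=-515774 / 11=-46888.55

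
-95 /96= -0.99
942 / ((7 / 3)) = 2826 / 7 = 403.71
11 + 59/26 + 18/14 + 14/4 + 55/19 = 36222/1729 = 20.95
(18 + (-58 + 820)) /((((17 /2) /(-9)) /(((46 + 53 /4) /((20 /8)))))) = -332748 /17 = -19573.41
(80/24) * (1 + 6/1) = 70/3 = 23.33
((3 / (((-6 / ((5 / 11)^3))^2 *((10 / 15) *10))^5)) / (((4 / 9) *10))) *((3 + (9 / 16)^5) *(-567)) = -12034234464168548583984375 / 153486565539052170797353197517736613257412608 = -0.00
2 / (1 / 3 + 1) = 3 / 2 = 1.50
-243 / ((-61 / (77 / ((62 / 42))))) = 392931 / 1891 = 207.79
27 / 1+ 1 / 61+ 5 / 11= 18433 / 671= 27.47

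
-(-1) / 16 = 1 / 16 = 0.06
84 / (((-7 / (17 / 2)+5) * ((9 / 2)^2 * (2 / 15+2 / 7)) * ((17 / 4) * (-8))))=-490 / 7029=-0.07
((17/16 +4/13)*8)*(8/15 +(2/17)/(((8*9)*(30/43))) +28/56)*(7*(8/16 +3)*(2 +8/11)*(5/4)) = 442574125/466752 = 948.20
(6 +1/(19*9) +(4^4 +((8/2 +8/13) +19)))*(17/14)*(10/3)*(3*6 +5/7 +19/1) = 4749321280/108927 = 43600.96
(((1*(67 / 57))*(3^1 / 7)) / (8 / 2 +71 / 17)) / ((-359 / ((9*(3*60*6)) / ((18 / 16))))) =-9840960 / 6636833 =-1.48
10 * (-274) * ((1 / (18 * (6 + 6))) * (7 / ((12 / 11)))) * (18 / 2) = -52745 / 72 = -732.57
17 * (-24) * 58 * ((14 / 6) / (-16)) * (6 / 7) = 2958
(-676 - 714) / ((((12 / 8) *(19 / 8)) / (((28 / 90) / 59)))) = -62272 / 30267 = -2.06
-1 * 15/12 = -5/4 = -1.25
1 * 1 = 1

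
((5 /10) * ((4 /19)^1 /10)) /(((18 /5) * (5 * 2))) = 1 /3420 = 0.00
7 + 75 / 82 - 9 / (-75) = 16471 / 2050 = 8.03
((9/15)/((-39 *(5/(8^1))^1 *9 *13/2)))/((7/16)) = -256/266175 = -0.00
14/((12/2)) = 7/3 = 2.33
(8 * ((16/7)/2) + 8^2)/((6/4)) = 1024/21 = 48.76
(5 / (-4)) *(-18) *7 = 157.50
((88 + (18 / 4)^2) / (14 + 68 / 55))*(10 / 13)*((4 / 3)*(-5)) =-595375 / 16341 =-36.43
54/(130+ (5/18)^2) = 17496/42145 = 0.42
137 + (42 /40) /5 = 13721 /100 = 137.21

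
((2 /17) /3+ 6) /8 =77 /102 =0.75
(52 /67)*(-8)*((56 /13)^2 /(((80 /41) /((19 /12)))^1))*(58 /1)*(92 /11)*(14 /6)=-45624422144 /431145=-105821.53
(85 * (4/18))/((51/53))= 530/27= 19.63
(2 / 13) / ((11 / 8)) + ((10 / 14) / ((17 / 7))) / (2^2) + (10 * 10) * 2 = 1946603 / 9724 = 200.19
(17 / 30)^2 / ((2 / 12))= 1.93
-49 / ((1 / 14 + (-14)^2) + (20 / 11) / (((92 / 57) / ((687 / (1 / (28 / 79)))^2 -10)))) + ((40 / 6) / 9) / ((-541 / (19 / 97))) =-699103638887554 / 699220251860723325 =-0.00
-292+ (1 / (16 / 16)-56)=-347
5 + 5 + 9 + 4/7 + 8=193/7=27.57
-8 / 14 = -4 / 7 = -0.57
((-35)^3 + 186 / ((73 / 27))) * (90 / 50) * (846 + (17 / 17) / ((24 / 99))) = -191269127277 / 2920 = -65503125.78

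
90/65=18/13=1.38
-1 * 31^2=-961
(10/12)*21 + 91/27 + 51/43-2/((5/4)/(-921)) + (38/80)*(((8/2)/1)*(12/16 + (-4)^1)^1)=69171517/46440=1489.48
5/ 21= 0.24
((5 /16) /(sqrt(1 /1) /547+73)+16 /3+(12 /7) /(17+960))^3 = 342873911723853733812712385765875 /2252499538384369606883260760064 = 152.22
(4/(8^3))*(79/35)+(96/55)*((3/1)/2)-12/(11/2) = 22373/49280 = 0.45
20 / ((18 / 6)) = 20 / 3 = 6.67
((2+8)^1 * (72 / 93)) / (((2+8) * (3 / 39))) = 312 / 31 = 10.06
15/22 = 0.68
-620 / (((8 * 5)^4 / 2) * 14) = -31 / 896000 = -0.00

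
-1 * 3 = -3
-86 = -86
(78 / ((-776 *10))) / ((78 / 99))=-99 / 7760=-0.01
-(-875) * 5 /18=4375 /18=243.06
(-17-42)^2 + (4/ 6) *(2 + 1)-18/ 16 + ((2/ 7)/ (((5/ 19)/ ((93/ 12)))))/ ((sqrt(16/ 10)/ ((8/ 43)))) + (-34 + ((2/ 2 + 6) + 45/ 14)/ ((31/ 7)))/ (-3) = 3493.68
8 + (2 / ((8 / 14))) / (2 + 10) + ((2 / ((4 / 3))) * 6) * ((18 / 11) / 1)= 6077 / 264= 23.02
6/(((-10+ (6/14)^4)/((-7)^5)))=242121642/23929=10118.34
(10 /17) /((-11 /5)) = -50 /187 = -0.27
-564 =-564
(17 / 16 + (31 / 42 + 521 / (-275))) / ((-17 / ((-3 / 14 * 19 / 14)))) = -164939 / 102625600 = -0.00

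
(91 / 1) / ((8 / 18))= 819 / 4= 204.75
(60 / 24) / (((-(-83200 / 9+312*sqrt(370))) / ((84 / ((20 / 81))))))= 413343*sqrt(370) / 77016160+76545 / 481351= 0.26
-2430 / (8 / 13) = -15795 / 4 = -3948.75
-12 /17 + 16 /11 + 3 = 701 /187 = 3.75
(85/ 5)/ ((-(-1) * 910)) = 17/ 910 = 0.02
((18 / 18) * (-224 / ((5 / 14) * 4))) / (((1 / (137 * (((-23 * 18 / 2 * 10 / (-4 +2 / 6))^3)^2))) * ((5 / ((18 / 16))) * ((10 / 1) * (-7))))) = 3960050321461435375608000 / 1771561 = 2235345168166061104.08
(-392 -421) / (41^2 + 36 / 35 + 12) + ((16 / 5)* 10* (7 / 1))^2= 2974956761 / 59291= 50175.52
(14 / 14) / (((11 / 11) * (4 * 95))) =1 / 380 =0.00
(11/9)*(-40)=-440/9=-48.89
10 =10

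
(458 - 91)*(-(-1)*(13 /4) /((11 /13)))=62023 /44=1409.61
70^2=4900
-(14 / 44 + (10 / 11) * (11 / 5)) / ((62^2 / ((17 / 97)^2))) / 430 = -14739 / 342151134160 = -0.00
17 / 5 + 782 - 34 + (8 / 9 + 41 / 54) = 203323 / 270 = 753.05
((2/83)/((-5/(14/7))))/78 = -2/16185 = -0.00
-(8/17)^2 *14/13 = -896/3757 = -0.24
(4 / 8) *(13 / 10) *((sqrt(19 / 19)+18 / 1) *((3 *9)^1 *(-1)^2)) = 6669 / 20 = 333.45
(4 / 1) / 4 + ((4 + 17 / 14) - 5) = 17 / 14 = 1.21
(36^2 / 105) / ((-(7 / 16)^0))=-12.34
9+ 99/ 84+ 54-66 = -51/ 28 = -1.82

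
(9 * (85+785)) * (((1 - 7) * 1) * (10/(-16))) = 58725/2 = 29362.50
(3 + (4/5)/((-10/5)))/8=13/40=0.32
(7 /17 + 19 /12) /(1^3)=407 /204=2.00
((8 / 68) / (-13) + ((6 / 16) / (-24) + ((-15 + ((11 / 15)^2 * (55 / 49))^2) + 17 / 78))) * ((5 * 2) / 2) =-993179109541 / 13753696320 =-72.21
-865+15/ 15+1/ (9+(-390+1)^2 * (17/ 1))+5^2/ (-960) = -213377050973/ 246956736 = -864.03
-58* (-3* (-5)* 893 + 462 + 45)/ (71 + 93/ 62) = -55608/ 5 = -11121.60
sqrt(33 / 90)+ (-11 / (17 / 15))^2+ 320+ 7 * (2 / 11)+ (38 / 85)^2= sqrt(330) / 30+ 33035909 / 79475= 416.28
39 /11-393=-4284 /11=-389.45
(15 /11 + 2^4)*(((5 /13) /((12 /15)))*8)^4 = 1193750000 /314171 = 3799.68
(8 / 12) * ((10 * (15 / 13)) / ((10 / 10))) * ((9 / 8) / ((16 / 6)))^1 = 675 / 208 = 3.25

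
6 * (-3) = -18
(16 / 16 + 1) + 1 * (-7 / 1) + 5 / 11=-50 / 11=-4.55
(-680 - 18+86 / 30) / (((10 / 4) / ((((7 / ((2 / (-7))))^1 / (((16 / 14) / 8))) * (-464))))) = -1659477904 / 75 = -22126372.05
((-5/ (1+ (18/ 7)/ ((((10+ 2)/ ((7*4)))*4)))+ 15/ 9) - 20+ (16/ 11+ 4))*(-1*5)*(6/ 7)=4910/ 77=63.77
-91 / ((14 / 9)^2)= -1053 / 28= -37.61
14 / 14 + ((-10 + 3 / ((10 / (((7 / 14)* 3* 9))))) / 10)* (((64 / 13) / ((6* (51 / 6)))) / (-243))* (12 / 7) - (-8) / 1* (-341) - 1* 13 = -216391468 / 78975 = -2740.00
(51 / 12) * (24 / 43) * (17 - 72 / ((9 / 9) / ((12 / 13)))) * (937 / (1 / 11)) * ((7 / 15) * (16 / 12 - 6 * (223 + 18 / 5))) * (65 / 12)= 4151982813.67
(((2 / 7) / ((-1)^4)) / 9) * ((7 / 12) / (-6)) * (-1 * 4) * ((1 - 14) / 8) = -13 / 648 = -0.02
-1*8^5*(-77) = 2523136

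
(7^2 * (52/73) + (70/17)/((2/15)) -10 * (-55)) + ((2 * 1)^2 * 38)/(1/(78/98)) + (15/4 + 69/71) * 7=13294584071/17269756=769.82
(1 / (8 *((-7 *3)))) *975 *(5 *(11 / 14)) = -17875 / 784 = -22.80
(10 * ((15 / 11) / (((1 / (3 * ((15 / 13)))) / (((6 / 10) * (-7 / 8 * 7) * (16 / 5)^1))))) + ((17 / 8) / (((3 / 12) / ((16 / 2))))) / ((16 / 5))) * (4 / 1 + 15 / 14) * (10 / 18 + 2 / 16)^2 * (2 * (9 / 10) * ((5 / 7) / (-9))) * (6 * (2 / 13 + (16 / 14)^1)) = 8954217895 / 6424704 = 1393.72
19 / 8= 2.38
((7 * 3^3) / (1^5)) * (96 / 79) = 18144 / 79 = 229.67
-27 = -27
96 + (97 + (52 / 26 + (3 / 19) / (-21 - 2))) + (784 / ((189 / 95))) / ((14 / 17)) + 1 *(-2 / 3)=7938898 / 11799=672.84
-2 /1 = -2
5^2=25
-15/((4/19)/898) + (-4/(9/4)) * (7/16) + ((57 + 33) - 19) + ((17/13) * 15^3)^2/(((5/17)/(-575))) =-115841825514899/3042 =-38080810491.42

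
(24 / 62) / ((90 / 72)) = 48 / 155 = 0.31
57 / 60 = 19 / 20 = 0.95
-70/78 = -35/39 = -0.90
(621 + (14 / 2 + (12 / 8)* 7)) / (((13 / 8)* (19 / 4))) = 20432 / 247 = 82.72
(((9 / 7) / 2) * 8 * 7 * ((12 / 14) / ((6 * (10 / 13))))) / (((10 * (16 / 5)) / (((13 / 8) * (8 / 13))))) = 117 / 560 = 0.21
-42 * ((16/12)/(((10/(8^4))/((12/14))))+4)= -99144/5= -19828.80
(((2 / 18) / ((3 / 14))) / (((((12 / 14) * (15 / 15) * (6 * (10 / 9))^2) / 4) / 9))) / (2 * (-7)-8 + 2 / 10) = -0.02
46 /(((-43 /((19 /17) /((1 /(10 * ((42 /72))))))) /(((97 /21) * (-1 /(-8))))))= -211945 /52632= -4.03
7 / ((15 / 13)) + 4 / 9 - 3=158 / 45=3.51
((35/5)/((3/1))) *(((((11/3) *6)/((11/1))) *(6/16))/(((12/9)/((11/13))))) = 231/208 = 1.11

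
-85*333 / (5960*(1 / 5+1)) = -3.96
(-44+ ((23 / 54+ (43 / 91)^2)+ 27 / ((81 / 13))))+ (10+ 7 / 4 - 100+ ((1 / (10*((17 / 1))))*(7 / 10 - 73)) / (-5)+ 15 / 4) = -234581979599 / 1900489500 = -123.43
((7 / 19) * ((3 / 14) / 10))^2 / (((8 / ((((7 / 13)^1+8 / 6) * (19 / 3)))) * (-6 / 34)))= -1241 / 2371200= -0.00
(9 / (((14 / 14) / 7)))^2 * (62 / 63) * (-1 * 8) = -31248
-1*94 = -94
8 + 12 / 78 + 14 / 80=4331 / 520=8.33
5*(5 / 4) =25 / 4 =6.25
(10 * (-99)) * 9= -8910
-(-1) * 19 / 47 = 19 / 47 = 0.40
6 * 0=0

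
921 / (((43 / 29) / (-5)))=-3105.70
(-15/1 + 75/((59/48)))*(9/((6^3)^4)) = 905/4756672512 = 0.00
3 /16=0.19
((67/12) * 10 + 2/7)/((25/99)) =222.23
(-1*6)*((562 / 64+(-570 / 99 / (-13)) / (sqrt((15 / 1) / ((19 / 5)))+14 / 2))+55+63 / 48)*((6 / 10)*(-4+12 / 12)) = 861453261 / 1224080 - 855*sqrt(57) / 30602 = 703.54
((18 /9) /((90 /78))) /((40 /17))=221 /300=0.74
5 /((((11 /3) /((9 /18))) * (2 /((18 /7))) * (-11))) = -135 /1694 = -0.08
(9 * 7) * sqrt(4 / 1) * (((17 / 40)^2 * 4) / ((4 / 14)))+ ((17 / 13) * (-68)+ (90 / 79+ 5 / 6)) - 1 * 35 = 242378569 / 1232400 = 196.67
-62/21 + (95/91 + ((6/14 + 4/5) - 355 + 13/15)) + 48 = -27920/91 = -306.81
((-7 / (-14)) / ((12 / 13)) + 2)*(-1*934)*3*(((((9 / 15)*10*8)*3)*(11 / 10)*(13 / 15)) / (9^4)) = -8147282 / 54675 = -149.01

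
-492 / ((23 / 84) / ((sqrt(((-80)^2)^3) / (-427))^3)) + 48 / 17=13471164923916278764176 / 4348728979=3097724642986.15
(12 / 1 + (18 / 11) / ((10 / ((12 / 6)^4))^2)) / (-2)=-2226 / 275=-8.09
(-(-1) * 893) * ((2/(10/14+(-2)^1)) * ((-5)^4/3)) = -7813750/27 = -289398.15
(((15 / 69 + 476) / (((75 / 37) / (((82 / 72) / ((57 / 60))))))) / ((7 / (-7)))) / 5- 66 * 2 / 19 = -2073889 / 32775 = -63.28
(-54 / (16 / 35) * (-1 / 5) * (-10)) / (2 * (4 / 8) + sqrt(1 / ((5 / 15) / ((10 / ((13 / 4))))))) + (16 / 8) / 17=209701 / 7276- 945 * sqrt(390) / 214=-58.39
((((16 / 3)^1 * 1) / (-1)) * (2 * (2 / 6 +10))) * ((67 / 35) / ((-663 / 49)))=465248 / 29835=15.59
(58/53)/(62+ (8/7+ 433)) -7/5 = -1286453/920345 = -1.40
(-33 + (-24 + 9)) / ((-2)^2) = -12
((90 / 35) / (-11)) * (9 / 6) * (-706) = 19062 / 77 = 247.56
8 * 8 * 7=448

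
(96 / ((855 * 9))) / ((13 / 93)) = 992 / 11115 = 0.09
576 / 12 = 48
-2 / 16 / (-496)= 1 / 3968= 0.00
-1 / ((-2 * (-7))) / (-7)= 1 / 98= 0.01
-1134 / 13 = -87.23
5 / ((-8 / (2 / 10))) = -1 / 8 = -0.12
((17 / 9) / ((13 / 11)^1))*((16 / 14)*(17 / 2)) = 12716 / 819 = 15.53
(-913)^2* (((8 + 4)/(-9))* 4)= -13337104/3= -4445701.33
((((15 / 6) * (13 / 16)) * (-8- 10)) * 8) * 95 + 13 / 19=-1055899 / 38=-27786.82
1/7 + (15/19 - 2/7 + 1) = 1.65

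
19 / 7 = 2.71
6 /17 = 0.35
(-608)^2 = 369664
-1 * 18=-18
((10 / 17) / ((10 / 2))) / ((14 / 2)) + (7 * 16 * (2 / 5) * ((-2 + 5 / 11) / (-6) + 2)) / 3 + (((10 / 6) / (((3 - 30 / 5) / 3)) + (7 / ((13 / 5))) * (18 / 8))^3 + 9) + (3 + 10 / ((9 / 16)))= 3681698854853 / 24847542720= 148.17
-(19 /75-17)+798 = 61106 /75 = 814.75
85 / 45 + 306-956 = -5833 / 9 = -648.11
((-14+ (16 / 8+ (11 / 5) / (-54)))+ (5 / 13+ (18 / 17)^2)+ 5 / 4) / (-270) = 18837259 / 547770600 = 0.03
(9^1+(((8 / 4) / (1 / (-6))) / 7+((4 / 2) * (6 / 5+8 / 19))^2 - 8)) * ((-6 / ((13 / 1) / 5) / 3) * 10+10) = 3713538 / 164255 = 22.61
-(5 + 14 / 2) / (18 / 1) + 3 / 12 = -5 / 12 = -0.42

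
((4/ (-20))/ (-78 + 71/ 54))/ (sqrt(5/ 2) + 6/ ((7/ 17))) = 77112/ 425756915- 2646 * sqrt(10)/ 425756915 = 0.00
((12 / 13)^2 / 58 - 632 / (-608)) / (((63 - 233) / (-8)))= 392651 / 7915115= 0.05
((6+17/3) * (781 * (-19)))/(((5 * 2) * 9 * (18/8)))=-207746/243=-854.92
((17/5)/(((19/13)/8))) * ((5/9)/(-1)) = -1768/171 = -10.34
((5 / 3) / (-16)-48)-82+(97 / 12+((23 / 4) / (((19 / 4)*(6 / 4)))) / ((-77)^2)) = -219932057 / 1802416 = -122.02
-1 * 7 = -7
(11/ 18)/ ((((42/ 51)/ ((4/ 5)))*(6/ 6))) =187/ 315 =0.59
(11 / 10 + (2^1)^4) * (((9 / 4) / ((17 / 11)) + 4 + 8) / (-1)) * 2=-31293 / 68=-460.19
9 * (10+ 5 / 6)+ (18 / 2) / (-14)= 678 / 7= 96.86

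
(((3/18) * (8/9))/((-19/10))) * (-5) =200/513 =0.39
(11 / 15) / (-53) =-11 / 795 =-0.01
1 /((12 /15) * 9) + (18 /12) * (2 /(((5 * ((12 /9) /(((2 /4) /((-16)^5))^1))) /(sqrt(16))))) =13107119 /94371840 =0.14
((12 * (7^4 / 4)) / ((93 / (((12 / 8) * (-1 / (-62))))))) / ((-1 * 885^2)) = -2401 / 1003572300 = -0.00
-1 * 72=-72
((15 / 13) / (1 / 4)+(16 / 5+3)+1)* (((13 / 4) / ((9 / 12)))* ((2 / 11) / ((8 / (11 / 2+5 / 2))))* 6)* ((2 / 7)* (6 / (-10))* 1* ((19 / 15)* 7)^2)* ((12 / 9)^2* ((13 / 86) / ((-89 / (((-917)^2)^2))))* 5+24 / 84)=8036042156518.42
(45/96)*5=75/32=2.34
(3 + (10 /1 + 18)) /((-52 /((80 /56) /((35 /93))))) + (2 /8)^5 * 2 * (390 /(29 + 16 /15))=-2.24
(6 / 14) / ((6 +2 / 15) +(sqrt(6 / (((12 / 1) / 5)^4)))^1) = 1589760 / 22641857 -45000*sqrt(6) / 22641857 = 0.07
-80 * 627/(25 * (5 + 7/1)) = -836/5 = -167.20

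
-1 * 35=-35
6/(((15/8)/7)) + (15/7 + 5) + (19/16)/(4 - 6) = 32423/1120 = 28.95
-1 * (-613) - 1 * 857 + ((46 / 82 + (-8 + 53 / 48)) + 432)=357517 / 1968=181.67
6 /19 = 0.32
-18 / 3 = -6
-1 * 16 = -16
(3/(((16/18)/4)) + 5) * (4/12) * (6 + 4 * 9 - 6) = 222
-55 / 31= -1.77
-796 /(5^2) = -796 /25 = -31.84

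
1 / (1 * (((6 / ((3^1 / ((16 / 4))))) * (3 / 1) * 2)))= 0.02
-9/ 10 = -0.90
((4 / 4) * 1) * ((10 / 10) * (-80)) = -80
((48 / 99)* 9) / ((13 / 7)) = 336 / 143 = 2.35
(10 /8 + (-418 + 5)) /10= -1647 /40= -41.18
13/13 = 1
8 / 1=8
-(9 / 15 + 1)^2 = -64 / 25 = -2.56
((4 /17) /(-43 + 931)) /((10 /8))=2 /9435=0.00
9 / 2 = 4.50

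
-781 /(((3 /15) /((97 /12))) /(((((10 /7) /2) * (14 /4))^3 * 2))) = -47348125 /48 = -986419.27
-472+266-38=-244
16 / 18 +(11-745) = -733.11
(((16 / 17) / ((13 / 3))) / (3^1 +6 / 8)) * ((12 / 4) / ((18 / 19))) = 608 / 3315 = 0.18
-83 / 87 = -0.95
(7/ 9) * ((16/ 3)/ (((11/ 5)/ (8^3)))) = 286720/ 297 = 965.39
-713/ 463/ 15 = -713/ 6945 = -0.10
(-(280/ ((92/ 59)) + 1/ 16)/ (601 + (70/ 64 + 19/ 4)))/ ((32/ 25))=-1652575/ 7146192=-0.23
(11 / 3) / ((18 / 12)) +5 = 67 / 9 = 7.44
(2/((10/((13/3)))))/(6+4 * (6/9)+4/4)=13/145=0.09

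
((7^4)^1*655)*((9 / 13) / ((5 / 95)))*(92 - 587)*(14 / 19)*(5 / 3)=-163477487250 / 13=-12575191326.92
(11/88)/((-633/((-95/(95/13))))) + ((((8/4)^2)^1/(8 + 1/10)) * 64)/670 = 455645/9160776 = 0.05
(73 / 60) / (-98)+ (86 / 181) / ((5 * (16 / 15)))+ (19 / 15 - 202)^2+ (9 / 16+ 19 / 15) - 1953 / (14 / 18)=37784.78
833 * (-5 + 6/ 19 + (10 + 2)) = 115787/ 19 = 6094.05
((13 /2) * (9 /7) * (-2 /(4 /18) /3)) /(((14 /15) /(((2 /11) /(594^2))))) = -65 /4695768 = -0.00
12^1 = 12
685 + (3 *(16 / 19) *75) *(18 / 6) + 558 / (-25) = 584773 / 475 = 1231.10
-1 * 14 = -14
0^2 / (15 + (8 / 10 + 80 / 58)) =0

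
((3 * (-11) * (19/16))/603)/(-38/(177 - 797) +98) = -32395/48881592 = -0.00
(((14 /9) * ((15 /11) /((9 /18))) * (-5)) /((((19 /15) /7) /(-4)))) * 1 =98000 /209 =468.90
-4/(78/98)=-196/39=-5.03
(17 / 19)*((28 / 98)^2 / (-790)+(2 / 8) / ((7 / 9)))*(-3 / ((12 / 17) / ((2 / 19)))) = -7189453 / 55897240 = -0.13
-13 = -13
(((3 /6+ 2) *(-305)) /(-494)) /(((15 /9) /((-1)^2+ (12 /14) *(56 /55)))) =18849 /10868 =1.73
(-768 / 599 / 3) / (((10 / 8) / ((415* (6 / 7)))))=-509952 / 4193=-121.62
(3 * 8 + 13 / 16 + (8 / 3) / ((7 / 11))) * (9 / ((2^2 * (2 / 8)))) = 29235 / 112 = 261.03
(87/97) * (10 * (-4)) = -3480/97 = -35.88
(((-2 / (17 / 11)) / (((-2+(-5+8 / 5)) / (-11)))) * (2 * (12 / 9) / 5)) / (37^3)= -1936 / 69749181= -0.00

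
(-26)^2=676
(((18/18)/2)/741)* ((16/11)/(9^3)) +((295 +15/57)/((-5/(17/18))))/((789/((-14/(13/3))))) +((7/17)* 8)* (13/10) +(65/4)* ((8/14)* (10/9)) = 13787934303256/929846232315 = 14.83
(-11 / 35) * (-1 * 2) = 22 / 35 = 0.63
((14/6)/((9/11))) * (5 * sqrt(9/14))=55 * sqrt(14)/18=11.43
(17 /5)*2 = 6.80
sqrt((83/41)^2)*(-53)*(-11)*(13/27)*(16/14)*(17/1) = 85551752/7749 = 11040.36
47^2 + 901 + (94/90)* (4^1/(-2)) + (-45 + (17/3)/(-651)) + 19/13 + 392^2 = 19895882161/126945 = 156728.36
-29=-29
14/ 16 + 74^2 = 43815/ 8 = 5476.88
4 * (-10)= -40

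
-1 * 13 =-13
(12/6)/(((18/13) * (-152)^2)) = 13/207936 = 0.00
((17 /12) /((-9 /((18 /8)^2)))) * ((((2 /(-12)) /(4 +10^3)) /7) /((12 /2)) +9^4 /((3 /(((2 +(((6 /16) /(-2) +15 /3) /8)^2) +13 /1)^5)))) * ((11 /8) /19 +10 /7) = -948283224279428461267244532354138181795 /423754491680049240261770870784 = -2237812797.03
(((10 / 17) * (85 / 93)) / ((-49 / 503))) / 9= -25150 / 41013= -0.61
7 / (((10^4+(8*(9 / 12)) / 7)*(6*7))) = 7 / 420036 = 0.00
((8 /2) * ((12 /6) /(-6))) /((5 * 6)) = -0.04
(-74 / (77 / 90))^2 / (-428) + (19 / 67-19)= -1538497662 / 42505001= -36.20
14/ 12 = 7/ 6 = 1.17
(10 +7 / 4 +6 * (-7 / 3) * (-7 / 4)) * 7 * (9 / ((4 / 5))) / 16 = 45675 / 256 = 178.42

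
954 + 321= 1275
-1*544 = -544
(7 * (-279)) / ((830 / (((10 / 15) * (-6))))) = 3906 / 415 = 9.41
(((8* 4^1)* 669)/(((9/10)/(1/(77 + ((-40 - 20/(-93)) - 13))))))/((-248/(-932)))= 2078360/563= 3691.58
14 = 14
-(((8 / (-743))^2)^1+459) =-253390555 / 552049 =-459.00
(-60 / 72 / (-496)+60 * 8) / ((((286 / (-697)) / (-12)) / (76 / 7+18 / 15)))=42016600699 / 248248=169252.52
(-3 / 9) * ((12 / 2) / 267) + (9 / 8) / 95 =883 / 202920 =0.00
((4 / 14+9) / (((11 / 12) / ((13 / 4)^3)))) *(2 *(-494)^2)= 26137170735 / 154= 169721887.89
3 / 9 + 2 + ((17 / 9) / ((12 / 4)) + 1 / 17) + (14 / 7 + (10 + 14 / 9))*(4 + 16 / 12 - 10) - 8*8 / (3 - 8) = -108869 / 2295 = -47.44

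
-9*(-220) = 1980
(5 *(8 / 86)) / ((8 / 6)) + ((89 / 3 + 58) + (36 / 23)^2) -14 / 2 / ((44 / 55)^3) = 335389925 / 4367424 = 76.79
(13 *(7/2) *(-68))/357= -26/3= -8.67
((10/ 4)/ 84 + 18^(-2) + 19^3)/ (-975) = -31112573/ 4422600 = -7.03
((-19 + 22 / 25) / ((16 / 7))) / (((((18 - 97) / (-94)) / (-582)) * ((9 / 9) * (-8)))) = -43369767 / 63200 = -686.23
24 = 24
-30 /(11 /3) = -90 /11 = -8.18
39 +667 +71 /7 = 716.14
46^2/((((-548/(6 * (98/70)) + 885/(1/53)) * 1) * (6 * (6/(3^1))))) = 3703/983635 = 0.00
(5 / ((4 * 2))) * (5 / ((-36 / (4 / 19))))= -25 / 1368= -0.02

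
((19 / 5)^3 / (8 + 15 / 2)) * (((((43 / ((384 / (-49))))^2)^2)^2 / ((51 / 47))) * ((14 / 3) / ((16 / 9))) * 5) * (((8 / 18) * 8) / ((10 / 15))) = 876542515238958120577267899655811 / 4671557322233614014873600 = 187633899.10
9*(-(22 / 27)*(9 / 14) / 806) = -33 / 5642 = -0.01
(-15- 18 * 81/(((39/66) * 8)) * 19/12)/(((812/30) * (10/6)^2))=-1413369/211120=-6.69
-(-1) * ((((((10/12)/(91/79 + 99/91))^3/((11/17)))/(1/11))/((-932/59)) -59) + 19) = -33664368856721581715/840444676068208896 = -40.06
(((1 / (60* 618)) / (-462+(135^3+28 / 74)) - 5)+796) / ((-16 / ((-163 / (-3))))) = -435136337374579831 / 161995332412800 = -2686.10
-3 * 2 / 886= -3 / 443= -0.01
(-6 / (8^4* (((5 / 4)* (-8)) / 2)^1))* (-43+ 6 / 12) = -51 / 4096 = -0.01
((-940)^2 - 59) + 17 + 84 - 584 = 883058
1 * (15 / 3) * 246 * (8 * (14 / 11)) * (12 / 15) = 110208 / 11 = 10018.91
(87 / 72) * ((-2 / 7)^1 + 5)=319 / 56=5.70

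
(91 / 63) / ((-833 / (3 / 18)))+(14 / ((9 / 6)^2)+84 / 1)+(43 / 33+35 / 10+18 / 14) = 23827358 / 247401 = 96.31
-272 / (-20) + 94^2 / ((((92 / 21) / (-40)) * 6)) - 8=-1545656 / 115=-13440.49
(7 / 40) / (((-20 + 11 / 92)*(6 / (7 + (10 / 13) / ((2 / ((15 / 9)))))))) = -0.01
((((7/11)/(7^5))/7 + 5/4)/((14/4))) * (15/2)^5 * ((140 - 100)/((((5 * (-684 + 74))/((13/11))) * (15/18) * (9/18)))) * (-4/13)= 84234947625/868367269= 97.00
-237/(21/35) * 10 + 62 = -3888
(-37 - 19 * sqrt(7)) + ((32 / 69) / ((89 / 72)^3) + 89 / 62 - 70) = -105875667071 / 1005285794 - 19 * sqrt(7) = -155.59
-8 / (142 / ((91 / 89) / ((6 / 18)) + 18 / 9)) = -1804 / 6319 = -0.29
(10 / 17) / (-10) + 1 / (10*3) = -13 / 510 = -0.03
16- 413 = -397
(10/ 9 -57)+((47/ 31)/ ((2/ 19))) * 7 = 25073/ 558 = 44.93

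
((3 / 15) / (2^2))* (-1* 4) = -1 / 5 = -0.20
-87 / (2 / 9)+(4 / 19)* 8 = -14813 / 38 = -389.82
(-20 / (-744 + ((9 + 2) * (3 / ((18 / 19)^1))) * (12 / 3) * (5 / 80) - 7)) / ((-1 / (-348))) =33408 / 3563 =9.38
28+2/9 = 254/9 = 28.22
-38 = -38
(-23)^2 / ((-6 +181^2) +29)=529 / 32784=0.02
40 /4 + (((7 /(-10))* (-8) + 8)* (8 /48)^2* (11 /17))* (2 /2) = 461 /45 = 10.24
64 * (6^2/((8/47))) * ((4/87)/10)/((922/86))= 388032/66845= 5.80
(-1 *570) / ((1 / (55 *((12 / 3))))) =-125400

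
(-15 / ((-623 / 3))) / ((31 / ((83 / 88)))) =3735 / 1699544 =0.00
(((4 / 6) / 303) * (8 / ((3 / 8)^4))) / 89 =65536 / 6552981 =0.01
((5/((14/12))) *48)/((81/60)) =3200/21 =152.38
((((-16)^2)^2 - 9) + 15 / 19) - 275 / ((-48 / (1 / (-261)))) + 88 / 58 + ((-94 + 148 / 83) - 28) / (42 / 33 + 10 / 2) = 29768000712547 / 454403088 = 65510.12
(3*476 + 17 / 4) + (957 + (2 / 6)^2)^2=297268033 / 324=917493.93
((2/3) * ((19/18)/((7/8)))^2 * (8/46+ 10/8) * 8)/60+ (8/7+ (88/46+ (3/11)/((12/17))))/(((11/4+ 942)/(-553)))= -312613917811/170761918635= -1.83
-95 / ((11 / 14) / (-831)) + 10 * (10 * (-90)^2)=10015230 / 11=910475.45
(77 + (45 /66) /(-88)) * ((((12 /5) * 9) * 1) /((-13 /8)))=-8049078 /7865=-1023.40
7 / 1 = 7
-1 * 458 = -458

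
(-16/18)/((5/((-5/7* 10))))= 80/63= 1.27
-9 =-9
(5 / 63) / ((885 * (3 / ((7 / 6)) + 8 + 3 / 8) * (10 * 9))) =4 / 43942905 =0.00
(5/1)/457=5/457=0.01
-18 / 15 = -6 / 5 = -1.20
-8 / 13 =-0.62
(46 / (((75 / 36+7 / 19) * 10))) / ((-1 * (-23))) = 228 / 2795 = 0.08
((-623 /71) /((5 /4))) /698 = -1246 /123895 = -0.01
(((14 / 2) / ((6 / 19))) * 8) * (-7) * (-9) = 11172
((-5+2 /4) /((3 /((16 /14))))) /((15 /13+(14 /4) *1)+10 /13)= -104 /329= -0.32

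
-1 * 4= -4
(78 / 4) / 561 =13 / 374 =0.03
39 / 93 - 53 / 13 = -1474 / 403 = -3.66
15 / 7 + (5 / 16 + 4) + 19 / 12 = 2701 / 336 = 8.04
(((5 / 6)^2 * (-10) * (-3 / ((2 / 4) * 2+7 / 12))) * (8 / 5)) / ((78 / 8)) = 1600 / 741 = 2.16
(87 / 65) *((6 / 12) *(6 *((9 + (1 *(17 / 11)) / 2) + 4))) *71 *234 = 918800.67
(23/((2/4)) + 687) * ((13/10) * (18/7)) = 85761/35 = 2450.31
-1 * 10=-10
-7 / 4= -1.75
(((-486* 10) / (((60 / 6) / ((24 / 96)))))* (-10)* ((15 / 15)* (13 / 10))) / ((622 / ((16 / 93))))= 4212 / 9641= 0.44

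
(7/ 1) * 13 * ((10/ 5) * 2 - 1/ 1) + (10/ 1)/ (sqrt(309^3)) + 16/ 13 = 10 * sqrt(309)/ 95481 + 3565/ 13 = 274.23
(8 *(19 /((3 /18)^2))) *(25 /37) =136800 /37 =3697.30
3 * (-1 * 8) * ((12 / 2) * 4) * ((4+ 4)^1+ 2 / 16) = -4680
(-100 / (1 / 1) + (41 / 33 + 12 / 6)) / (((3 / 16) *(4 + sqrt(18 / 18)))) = -51088 / 495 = -103.21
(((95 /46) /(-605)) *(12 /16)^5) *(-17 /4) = 78489 /22798336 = 0.00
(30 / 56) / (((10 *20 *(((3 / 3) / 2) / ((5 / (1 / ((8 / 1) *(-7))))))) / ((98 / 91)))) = -21 / 13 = -1.62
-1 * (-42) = 42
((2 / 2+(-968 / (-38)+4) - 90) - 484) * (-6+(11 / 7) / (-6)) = 2716001 / 798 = 3403.51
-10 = -10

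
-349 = -349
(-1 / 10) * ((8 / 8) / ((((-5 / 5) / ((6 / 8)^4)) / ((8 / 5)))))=81 / 1600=0.05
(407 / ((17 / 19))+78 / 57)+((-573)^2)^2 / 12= 11606459960757 / 1292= 8983328143.00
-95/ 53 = -1.79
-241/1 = -241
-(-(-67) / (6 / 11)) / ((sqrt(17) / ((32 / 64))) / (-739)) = 544643*sqrt(17) / 204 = 11007.94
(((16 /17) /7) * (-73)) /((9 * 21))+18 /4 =200083 /44982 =4.45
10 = 10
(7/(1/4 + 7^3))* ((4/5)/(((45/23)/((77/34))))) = 99176/5251725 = 0.02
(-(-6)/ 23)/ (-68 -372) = -3/ 5060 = -0.00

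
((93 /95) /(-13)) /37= -93 /45695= -0.00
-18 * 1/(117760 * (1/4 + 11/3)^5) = -4374/26374675805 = -0.00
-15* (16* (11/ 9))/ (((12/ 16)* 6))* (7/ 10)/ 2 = -22.81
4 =4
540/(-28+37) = 60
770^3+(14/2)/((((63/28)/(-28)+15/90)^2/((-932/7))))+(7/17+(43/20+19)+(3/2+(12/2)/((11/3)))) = 1435558064574731/3145340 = 456407912.84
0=0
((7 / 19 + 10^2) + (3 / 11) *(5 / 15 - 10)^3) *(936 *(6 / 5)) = -163970.48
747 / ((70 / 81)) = 60507 / 70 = 864.39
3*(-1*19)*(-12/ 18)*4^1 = 152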